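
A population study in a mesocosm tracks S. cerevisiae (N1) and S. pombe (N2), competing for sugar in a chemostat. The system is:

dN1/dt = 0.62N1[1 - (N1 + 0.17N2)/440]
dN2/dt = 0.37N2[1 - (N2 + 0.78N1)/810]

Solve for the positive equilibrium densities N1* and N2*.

N1* ≈ 349, N2* ≈ 538

Setting both brackets to zero gives the nullclines N1 + 0.17N2 = 440 and 0.78N1 + N2 = 810.
Substituting N2 = 810 - 0.78N1 into the first: N1(1 - 0.17·0.78) = 440 - 0.17·810.
So N1* = 302/0.867 = 349, and then N2* = 810 - 0.78·349 = 538.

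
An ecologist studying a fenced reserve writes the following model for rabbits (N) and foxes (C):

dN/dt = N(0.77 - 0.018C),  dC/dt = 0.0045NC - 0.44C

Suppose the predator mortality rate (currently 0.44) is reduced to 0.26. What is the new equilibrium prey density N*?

N* ≈ 57.8

At the interior fixed point, setting dC/dt = 0 with C > 0 fixes N* = (predator death rate)/(NC coefficient) — independent of the other coefficients.
With the change, N* = 0.26/0.0045 = 57.8; it falls from 97.8.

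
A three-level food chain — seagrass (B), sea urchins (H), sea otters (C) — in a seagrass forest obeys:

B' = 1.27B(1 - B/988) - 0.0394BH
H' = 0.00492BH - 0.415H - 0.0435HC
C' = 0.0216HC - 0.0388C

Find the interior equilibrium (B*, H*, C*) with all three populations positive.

B* ≈ 933, H* ≈ 1.8, C* ≈ 96

From dC/dt = 0: 0.0216H* = 0.0388, so H* = 1.8.
From dB/dt = 0: 1.27(1 - B*/988) = 0.0394·1.8, giving B* = 988·(1 - 0.0557) = 933.
From dH/dt = 0: 0.00492·933 - 0.415 = 0.0435C*, so C* = 4.18/0.0435 = 96.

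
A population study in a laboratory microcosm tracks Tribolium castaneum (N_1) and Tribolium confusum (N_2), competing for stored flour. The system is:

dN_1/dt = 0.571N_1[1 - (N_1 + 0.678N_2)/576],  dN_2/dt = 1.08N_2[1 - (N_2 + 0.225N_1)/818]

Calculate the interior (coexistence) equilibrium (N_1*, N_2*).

Setting both brackets to zero gives the nullclines N_1 + 0.678N_2 = 576 and 0.225N_1 + N_2 = 818.
Substituting N_2 = 818 - 0.225N_1 into the first: N_1(1 - 0.678·0.225) = 576 - 0.678·818.
So N_1* = 21.4/0.847 = 25.2, and then N_2* = 818 - 0.225·25.2 = 812.

N_1* ≈ 25.2, N_2* ≈ 812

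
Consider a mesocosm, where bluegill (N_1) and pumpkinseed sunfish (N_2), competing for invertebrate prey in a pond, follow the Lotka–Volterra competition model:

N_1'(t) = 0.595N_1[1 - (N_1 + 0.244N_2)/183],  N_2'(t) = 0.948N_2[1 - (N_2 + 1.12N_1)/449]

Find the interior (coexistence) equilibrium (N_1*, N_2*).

N_1* ≈ 101, N_2* ≈ 336

Setting both brackets to zero gives the nullclines N_1 + 0.244N_2 = 183 and 1.12N_1 + N_2 = 449.
Substituting N_2 = 449 - 1.12N_1 into the first: N_1(1 - 0.244·1.12) = 183 - 0.244·449.
So N_1* = 73.4/0.727 = 101, and then N_2* = 449 - 1.12·101 = 336.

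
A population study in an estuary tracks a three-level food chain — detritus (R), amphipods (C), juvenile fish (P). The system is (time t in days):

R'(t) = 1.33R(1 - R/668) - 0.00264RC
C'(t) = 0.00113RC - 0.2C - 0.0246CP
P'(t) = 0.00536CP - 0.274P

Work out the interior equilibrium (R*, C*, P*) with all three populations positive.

R* ≈ 600, C* ≈ 51.1, P* ≈ 19.4

From dP/dt = 0: 0.00536C* = 0.274, so C* = 51.1.
From dR/dt = 0: 1.33(1 - R*/668) = 0.00264·51.1, giving R* = 668·(1 - 0.101) = 600.
From dC/dt = 0: 0.00113·600 - 0.2 = 0.0246P*, so P* = 0.478/0.0246 = 19.4.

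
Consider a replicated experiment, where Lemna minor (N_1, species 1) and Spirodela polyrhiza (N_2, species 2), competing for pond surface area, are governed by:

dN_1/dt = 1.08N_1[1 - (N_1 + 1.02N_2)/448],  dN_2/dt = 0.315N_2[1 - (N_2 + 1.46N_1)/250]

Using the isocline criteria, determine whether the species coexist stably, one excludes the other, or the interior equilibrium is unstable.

Compare the nullcline intercepts: K1/α12 = 448/1.02 = 439 > K2 = 250; K2/α21 = 250/1.46 = 171 < K1 = 448.
Since the inequalities point opposite ways, species 1 can invade but species 2 cannot.

species 1 excludes species 2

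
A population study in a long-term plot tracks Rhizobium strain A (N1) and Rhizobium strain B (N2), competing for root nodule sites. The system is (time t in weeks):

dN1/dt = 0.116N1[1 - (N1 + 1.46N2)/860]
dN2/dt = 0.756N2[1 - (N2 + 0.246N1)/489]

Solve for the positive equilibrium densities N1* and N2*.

N1* ≈ 228, N2* ≈ 433

Setting both brackets to zero gives the nullclines N1 + 1.46N2 = 860 and 0.246N1 + N2 = 489.
Substituting N2 = 489 - 0.246N1 into the first: N1(1 - 1.46·0.246) = 860 - 1.46·489.
So N1* = 146/0.641 = 228, and then N2* = 489 - 0.246·228 = 433.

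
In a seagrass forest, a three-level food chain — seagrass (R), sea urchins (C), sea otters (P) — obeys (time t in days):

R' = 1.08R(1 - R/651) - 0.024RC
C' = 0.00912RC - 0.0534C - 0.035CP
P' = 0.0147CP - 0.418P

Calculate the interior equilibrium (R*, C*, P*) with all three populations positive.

R* ≈ 240, C* ≈ 28.4, P* ≈ 60.9

From dP/dt = 0: 0.0147C* = 0.418, so C* = 28.4.
From dR/dt = 0: 1.08(1 - R*/651) = 0.024·28.4, giving R* = 651·(1 - 0.632) = 240.
From dC/dt = 0: 0.00912·240 - 0.0534 = 0.035P*, so P* = 2.13/0.035 = 60.9.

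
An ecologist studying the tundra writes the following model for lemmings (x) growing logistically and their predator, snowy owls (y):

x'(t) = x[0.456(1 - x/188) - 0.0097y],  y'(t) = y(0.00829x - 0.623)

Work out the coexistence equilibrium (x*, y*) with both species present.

x* ≈ 75.2, y* ≈ 28.2

From dy/dt = 0 with y > 0: 0.00829x* = 0.623, so x* = 75.2.
Substitute into dx/dt = 0: 0.456(1 - 75.2/188) = 0.0097y*.
The bracket is 0.6, giving y* = 0.274/0.0097 = 28.2.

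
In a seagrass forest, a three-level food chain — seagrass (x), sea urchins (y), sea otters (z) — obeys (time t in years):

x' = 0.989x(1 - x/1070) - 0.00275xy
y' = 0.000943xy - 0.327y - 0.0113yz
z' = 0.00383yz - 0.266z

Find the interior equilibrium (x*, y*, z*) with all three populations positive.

x* ≈ 863, y* ≈ 69.5, z* ≈ 43.1

From dz/dt = 0: 0.00383y* = 0.266, so y* = 69.5.
From dx/dt = 0: 0.989(1 - x*/1070) = 0.00275·69.5, giving x* = 1070·(1 - 0.193) = 863.
From dy/dt = 0: 0.000943·863 - 0.327 = 0.0113z*, so z* = 0.487/0.0113 = 43.1.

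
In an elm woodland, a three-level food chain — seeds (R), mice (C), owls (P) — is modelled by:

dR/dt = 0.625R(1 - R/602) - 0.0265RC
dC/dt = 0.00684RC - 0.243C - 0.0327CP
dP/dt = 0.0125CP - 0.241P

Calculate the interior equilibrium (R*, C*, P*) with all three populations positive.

From dP/dt = 0: 0.0125C* = 0.241, so C* = 19.3.
From dR/dt = 0: 0.625(1 - R*/602) = 0.0265·19.3, giving R* = 602·(1 - 0.817) = 110.
From dC/dt = 0: 0.00684·110 - 0.243 = 0.0327P*, so P* = 0.509/0.0327 = 15.6.

R* ≈ 110, C* ≈ 19.3, P* ≈ 15.6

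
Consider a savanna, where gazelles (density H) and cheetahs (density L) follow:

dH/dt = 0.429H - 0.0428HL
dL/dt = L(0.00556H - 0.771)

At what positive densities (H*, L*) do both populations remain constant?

Set dL/dt = 0 with L > 0: 0.00556H - 0.771 = 0, so H* = 0.771/0.00556 = 139.
Set dH/dt = 0 with H > 0: 0.429 - 0.0428L = 0, so L* = 0.429/0.0428 = 10.

H* ≈ 139, L* ≈ 10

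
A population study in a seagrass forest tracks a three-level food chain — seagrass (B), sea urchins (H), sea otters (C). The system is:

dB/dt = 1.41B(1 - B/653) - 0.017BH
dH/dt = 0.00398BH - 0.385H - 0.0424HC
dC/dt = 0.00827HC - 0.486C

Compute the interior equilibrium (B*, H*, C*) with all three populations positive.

From dC/dt = 0: 0.00827H* = 0.486, so H* = 58.8.
From dB/dt = 0: 1.41(1 - B*/653) = 0.017·58.8, giving B* = 653·(1 - 0.709) = 190.
From dH/dt = 0: 0.00398·190 - 0.385 = 0.0424C*, so C* = 0.373/0.0424 = 8.79.

B* ≈ 190, H* ≈ 58.8, C* ≈ 8.79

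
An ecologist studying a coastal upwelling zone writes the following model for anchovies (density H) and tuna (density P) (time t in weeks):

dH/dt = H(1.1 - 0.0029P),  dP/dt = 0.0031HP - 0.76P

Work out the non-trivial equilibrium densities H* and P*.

Set dP/dt = 0 with P > 0: 0.0031H - 0.76 = 0, so H* = 0.76/0.0031 = 245.
Set dH/dt = 0 with H > 0: 1.1 - 0.0029P = 0, so P* = 1.1/0.0029 = 379.

H* ≈ 245, P* ≈ 379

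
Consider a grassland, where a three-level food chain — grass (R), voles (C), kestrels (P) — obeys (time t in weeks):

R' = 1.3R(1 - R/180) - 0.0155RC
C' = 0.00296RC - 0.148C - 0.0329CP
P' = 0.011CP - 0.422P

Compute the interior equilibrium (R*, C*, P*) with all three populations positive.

R* ≈ 97.7, C* ≈ 38.4, P* ≈ 4.29

From dP/dt = 0: 0.011C* = 0.422, so C* = 38.4.
From dR/dt = 0: 1.3(1 - R*/180) = 0.0155·38.4, giving R* = 180·(1 - 0.457) = 97.7.
From dC/dt = 0: 0.00296·97.7 - 0.148 = 0.0329P*, so P* = 0.141/0.0329 = 4.29.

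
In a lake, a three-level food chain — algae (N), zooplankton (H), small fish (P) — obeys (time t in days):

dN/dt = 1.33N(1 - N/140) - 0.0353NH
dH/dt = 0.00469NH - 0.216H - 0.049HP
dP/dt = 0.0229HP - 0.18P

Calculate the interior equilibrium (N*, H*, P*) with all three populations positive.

From dP/dt = 0: 0.0229H* = 0.18, so H* = 7.86.
From dN/dt = 0: 1.33(1 - N*/140) = 0.0353·7.86, giving N* = 140·(1 - 0.209) = 111.
From dH/dt = 0: 0.00469·111 - 0.216 = 0.049P*, so P* = 0.304/0.049 = 6.2.

N* ≈ 111, H* ≈ 7.86, P* ≈ 6.2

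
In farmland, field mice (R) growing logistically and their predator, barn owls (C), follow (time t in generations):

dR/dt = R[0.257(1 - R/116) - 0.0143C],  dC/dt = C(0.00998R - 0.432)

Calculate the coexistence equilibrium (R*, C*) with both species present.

From dC/dt = 0 with C > 0: 0.00998R* = 0.432, so R* = 43.3.
Substitute into dR/dt = 0: 0.257(1 - 43.3/116) = 0.0143C*.
The bracket is 0.627, giving C* = 0.161/0.0143 = 11.3.

R* ≈ 43.3, C* ≈ 11.3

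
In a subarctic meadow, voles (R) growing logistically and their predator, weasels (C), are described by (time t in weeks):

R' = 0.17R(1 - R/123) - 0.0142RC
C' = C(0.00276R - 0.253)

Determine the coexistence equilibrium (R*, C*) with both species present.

From dC/dt = 0 with C > 0: 0.00276R* = 0.253, so R* = 91.7.
Substitute into dR/dt = 0: 0.17(1 - 91.7/123) = 0.0142C*.
The bracket is 0.255, giving C* = 0.0433/0.0142 = 3.05.

R* ≈ 91.7, C* ≈ 3.05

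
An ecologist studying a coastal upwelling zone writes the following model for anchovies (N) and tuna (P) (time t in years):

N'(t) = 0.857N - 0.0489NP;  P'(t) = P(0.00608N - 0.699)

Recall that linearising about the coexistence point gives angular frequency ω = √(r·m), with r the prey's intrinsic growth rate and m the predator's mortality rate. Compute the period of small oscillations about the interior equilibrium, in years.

Here r = 0.857 and m = 0.699, so r·m = 0.599.
ω = √0.599 = 0.774 per year, hence T = 2π/ω ≈ 8.12 years.

T ≈ 8.12 years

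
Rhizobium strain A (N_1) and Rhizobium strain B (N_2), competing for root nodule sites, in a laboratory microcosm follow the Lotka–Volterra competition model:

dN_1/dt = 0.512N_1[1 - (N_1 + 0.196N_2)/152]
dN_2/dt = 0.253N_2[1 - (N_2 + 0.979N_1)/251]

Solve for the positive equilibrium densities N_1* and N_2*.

N_1* ≈ 127, N_2* ≈ 126

Setting both brackets to zero gives the nullclines N_1 + 0.196N_2 = 152 and 0.979N_1 + N_2 = 251.
Substituting N_2 = 251 - 0.979N_1 into the first: N_1(1 - 0.196·0.979) = 152 - 0.196·251.
So N_1* = 103/0.808 = 127, and then N_2* = 251 - 0.979·127 = 126.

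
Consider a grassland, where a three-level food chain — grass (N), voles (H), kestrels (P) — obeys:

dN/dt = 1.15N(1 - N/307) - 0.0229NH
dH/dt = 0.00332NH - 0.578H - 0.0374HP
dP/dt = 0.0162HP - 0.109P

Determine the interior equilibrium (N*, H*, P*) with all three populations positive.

From dP/dt = 0: 0.0162H* = 0.109, so H* = 6.73.
From dN/dt = 0: 1.15(1 - N*/307) = 0.0229·6.73, giving N* = 307·(1 - 0.134) = 266.
From dH/dt = 0: 0.00332·266 - 0.578 = 0.0374P*, so P* = 0.305/0.0374 = 8.15.

N* ≈ 266, H* ≈ 6.73, P* ≈ 8.15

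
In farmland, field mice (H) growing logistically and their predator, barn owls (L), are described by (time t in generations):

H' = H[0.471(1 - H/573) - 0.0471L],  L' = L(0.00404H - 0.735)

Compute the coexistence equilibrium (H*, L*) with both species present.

From dL/dt = 0 with L > 0: 0.00404H* = 0.735, so H* = 182.
Substitute into dH/dt = 0: 0.471(1 - 182/573) = 0.0471L*.
The bracket is 0.682, giving L* = 0.321/0.0471 = 6.82.

H* ≈ 182, L* ≈ 6.82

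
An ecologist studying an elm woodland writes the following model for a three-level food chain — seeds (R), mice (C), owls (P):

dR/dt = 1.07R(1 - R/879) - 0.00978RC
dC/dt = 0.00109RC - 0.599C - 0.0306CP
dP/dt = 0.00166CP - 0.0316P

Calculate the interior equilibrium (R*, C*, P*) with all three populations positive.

From dP/dt = 0: 0.00166C* = 0.0316, so C* = 19.
From dR/dt = 0: 1.07(1 - R*/879) = 0.00978·19, giving R* = 879·(1 - 0.174) = 726.
From dC/dt = 0: 0.00109·726 - 0.599 = 0.0306P*, so P* = 0.192/0.0306 = 6.29.

R* ≈ 726, C* ≈ 19, P* ≈ 6.29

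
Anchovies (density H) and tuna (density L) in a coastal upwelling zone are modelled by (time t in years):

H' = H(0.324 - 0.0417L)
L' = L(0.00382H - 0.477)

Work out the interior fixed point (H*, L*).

Set dL/dt = 0 with L > 0: 0.00382H - 0.477 = 0, so H* = 0.477/0.00382 = 125.
Set dH/dt = 0 with H > 0: 0.324 - 0.0417L = 0, so L* = 0.324/0.0417 = 7.77.

H* ≈ 125, L* ≈ 7.77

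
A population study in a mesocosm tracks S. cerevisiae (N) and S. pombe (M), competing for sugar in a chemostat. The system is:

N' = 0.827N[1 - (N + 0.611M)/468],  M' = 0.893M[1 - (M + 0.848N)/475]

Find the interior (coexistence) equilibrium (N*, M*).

N* ≈ 369, M* ≈ 162

Setting both brackets to zero gives the nullclines N + 0.611M = 468 and 0.848N + M = 475.
Substituting M = 475 - 0.848N into the first: N(1 - 0.611·0.848) = 468 - 0.611·475.
So N* = 178/0.482 = 369, and then M* = 475 - 0.848·369 = 162.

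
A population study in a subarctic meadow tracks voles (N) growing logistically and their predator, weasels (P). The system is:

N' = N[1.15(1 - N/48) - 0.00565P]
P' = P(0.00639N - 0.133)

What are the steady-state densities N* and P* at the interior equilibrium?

N* ≈ 20.8, P* ≈ 115

From dP/dt = 0 with P > 0: 0.00639N* = 0.133, so N* = 20.8.
Substitute into dN/dt = 0: 1.15(1 - 20.8/48) = 0.00565P*.
The bracket is 0.566, giving P* = 0.651/0.00565 = 115.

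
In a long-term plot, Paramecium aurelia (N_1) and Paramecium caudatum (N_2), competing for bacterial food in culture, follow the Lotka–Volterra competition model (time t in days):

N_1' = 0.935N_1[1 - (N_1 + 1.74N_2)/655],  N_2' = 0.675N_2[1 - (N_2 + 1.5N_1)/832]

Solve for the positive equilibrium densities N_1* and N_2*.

N_1* ≈ 492, N_2* ≈ 93.5

Setting both brackets to zero gives the nullclines N_1 + 1.74N_2 = 655 and 1.5N_1 + N_2 = 832.
Substituting N_2 = 832 - 1.5N_1 into the first: N_1(1 - 1.74·1.5) = 655 - 1.74·832.
So N_1* = -793/-1.61 = 492, and then N_2* = 832 - 1.5·492 = 93.5.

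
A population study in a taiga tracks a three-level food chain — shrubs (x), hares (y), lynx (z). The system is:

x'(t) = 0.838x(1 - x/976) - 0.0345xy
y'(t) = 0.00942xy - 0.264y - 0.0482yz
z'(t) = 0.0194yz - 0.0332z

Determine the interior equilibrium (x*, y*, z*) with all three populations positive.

x* ≈ 907, y* ≈ 1.71, z* ≈ 172

From dz/dt = 0: 0.0194y* = 0.0332, so y* = 1.71.
From dx/dt = 0: 0.838(1 - x*/976) = 0.0345·1.71, giving x* = 976·(1 - 0.0705) = 907.
From dy/dt = 0: 0.00942·907 - 0.264 = 0.0482z*, so z* = 8.28/0.0482 = 172.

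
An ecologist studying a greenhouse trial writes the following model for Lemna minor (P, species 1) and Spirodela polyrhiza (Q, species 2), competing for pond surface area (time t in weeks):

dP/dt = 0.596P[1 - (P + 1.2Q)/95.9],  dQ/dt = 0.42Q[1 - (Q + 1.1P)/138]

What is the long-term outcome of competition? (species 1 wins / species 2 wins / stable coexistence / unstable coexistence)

Compare the nullcline intercepts: K1/α12 = 95.9/1.2 = 79.9 < K2 = 138; K2/α21 = 138/1.1 = 125 > K1 = 95.9.
Since the inequalities point opposite ways, species 2 can invade but species 1 cannot.

species 2 excludes species 1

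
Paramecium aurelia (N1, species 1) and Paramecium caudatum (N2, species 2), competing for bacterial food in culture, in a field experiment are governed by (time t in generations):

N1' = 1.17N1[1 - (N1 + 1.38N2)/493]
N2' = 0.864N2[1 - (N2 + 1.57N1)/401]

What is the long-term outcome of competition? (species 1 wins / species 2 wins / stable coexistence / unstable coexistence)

Compare the nullcline intercepts: K1/α12 = 493/1.38 = 357 < K2 = 401; K2/α21 = 401/1.57 = 255 < K1 = 493.
Since both are reversed, neither can invade when rare; the interior point is a saddle.

unstable coexistence (outcome depends on initial conditions)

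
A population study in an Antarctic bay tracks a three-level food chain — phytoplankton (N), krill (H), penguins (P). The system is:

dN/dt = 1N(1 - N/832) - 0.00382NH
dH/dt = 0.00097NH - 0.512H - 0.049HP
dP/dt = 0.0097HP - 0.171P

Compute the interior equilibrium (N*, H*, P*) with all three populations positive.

N* ≈ 776, H* ≈ 17.6, P* ≈ 4.91

From dP/dt = 0: 0.0097H* = 0.171, so H* = 17.6.
From dN/dt = 0: 1(1 - N*/832) = 0.00382·17.6, giving N* = 832·(1 - 0.0673) = 776.
From dH/dt = 0: 0.00097·776 - 0.512 = 0.049P*, so P* = 0.241/0.049 = 4.91.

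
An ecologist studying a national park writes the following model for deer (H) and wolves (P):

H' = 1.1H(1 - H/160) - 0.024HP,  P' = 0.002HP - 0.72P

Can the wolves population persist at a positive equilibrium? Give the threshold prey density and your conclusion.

The predator equation gives dP/dt > 0 only when H > 0.72/0.002 = 360.
Without the predator, H → K = 160. Since 160 < 360, the predator cannot invade.

Threshold H = 360; K < 360, so no, the predator goes extinct.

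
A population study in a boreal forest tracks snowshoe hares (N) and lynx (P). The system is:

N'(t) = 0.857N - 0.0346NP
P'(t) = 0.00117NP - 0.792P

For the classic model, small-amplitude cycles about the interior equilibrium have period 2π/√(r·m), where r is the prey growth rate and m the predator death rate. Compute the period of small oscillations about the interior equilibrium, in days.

Here r = 0.857 and m = 0.792, so r·m = 0.679.
ω = √0.679 = 0.824 per day, hence T = 2π/ω ≈ 7.63 days.

T ≈ 7.63 days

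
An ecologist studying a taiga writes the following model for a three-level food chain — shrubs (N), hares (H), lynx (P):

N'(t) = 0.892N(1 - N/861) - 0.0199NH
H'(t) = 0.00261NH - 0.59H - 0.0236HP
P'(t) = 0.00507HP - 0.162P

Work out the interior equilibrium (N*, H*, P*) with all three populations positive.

N* ≈ 247, H* ≈ 32, P* ≈ 2.34

From dP/dt = 0: 0.00507H* = 0.162, so H* = 32.
From dN/dt = 0: 0.892(1 - N*/861) = 0.0199·32, giving N* = 861·(1 - 0.713) = 247.
From dH/dt = 0: 0.00261·247 - 0.59 = 0.0236P*, so P* = 0.0553/0.0236 = 2.34.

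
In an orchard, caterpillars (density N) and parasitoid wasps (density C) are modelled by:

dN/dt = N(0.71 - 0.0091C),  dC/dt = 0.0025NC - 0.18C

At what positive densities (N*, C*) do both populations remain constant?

Set dC/dt = 0 with C > 0: 0.0025N - 0.18 = 0, so N* = 0.18/0.0025 = 72.
Set dN/dt = 0 with N > 0: 0.71 - 0.0091C = 0, so C* = 0.71/0.0091 = 78.

N* ≈ 72, C* ≈ 78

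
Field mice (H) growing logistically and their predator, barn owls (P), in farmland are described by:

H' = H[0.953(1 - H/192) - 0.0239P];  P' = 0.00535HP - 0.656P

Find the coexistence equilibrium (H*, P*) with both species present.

From dP/dt = 0 with P > 0: 0.00535H* = 0.656, so H* = 123.
Substitute into dH/dt = 0: 0.953(1 - 123/192) = 0.0239P*.
The bracket is 0.361, giving P* = 0.344/0.0239 = 14.4.

H* ≈ 123, P* ≈ 14.4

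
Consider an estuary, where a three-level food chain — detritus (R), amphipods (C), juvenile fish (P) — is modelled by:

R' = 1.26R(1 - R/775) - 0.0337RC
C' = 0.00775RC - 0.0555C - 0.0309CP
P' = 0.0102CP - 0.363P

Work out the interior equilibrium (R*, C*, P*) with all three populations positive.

From dP/dt = 0: 0.0102C* = 0.363, so C* = 35.6.
From dR/dt = 0: 1.26(1 - R*/775) = 0.0337·35.6, giving R* = 775·(1 - 0.952) = 37.3.
From dC/dt = 0: 0.00775·37.3 - 0.0555 = 0.0309P*, so P* = 0.234/0.0309 = 7.56.

R* ≈ 37.3, C* ≈ 35.6, P* ≈ 7.56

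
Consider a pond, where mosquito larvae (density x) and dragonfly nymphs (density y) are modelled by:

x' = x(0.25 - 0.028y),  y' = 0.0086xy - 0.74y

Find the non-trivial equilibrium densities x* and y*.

x* ≈ 86, y* ≈ 8.93

Set dy/dt = 0 with y > 0: 0.0086x - 0.74 = 0, so x* = 0.74/0.0086 = 86.
Set dx/dt = 0 with x > 0: 0.25 - 0.028y = 0, so y* = 0.25/0.028 = 8.93.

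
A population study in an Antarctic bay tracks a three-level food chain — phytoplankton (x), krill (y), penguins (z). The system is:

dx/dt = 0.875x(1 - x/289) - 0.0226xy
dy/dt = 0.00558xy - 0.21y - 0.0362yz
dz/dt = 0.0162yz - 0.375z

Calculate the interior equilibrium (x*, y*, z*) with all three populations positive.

From dz/dt = 0: 0.0162y* = 0.375, so y* = 23.1.
From dx/dt = 0: 0.875(1 - x*/289) = 0.0226·23.1, giving x* = 289·(1 - 0.598) = 116.
From dy/dt = 0: 0.00558·116 - 0.21 = 0.0362z*, so z* = 0.438/0.0362 = 12.1.

x* ≈ 116, y* ≈ 23.1, z* ≈ 12.1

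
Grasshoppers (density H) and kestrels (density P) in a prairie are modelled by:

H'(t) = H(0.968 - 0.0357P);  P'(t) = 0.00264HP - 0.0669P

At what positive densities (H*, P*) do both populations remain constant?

Set dP/dt = 0 with P > 0: 0.00264H - 0.0669 = 0, so H* = 0.0669/0.00264 = 25.3.
Set dH/dt = 0 with H > 0: 0.968 - 0.0357P = 0, so P* = 0.968/0.0357 = 27.1.

H* ≈ 25.3, P* ≈ 27.1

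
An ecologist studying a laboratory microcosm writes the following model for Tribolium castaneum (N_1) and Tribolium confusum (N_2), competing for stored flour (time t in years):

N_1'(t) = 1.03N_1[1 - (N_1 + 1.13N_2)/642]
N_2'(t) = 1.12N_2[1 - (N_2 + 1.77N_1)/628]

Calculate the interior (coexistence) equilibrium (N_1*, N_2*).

N_1* ≈ 67.6, N_2* ≈ 508

Setting both brackets to zero gives the nullclines N_1 + 1.13N_2 = 642 and 1.77N_1 + N_2 = 628.
Substituting N_2 = 628 - 1.77N_1 into the first: N_1(1 - 1.13·1.77) = 642 - 1.13·628.
So N_1* = -67.6/-1 = 67.6, and then N_2* = 628 - 1.77·67.6 = 508.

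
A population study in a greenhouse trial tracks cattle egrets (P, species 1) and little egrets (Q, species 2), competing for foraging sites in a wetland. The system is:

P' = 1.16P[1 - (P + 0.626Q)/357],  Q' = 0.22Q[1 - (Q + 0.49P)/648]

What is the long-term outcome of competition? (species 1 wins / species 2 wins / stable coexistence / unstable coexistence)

Compare the nullcline intercepts: K1/α12 = 357/0.626 = 570 < K2 = 648; K2/α21 = 648/0.49 = 1320 > K1 = 357.
Since the inequalities point opposite ways, species 2 can invade but species 1 cannot.

species 2 excludes species 1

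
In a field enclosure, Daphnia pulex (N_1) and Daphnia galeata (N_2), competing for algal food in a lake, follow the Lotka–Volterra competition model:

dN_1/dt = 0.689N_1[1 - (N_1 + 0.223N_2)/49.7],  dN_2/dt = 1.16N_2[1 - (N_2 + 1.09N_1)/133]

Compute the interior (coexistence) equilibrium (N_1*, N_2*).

N_1* ≈ 26.5, N_2* ≈ 104

Setting both brackets to zero gives the nullclines N_1 + 0.223N_2 = 49.7 and 1.09N_1 + N_2 = 133.
Substituting N_2 = 133 - 1.09N_1 into the first: N_1(1 - 0.223·1.09) = 49.7 - 0.223·133.
So N_1* = 20/0.757 = 26.5, and then N_2* = 133 - 1.09·26.5 = 104.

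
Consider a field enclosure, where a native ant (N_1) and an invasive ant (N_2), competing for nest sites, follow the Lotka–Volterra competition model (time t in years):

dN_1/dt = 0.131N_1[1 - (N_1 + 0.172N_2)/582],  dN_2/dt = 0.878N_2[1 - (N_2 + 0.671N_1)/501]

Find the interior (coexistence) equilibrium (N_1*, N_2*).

N_1* ≈ 561, N_2* ≈ 125

Setting both brackets to zero gives the nullclines N_1 + 0.172N_2 = 582 and 0.671N_1 + N_2 = 501.
Substituting N_2 = 501 - 0.671N_1 into the first: N_1(1 - 0.172·0.671) = 582 - 0.172·501.
So N_1* = 496/0.885 = 561, and then N_2* = 501 - 0.671·561 = 125.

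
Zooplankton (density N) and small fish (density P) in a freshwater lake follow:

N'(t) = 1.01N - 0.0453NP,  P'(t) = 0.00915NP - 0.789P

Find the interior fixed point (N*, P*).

Set dP/dt = 0 with P > 0: 0.00915N - 0.789 = 0, so N* = 0.789/0.00915 = 86.2.
Set dN/dt = 0 with N > 0: 1.01 - 0.0453P = 0, so P* = 1.01/0.0453 = 22.3.

N* ≈ 86.2, P* ≈ 22.3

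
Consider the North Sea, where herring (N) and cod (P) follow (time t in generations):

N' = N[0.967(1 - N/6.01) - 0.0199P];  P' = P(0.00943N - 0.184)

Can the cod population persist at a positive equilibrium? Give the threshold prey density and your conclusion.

Threshold N = 19.5; K < 19.5, so no, the predator goes extinct.

The predator equation gives dP/dt > 0 only when N > 0.184/0.00943 = 19.5.
Without the predator, N → K = 6.01. Since 6.01 < 19.5, the predator cannot invade.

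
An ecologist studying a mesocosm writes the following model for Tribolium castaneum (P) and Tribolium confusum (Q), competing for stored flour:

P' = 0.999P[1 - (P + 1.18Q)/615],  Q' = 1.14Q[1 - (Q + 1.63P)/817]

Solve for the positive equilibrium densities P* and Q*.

P* ≈ 378, Q* ≈ 201

Setting both brackets to zero gives the nullclines P + 1.18Q = 615 and 1.63P + Q = 817.
Substituting Q = 817 - 1.63P into the first: P(1 - 1.18·1.63) = 615 - 1.18·817.
So P* = -349/-0.923 = 378, and then Q* = 817 - 1.63·378 = 201.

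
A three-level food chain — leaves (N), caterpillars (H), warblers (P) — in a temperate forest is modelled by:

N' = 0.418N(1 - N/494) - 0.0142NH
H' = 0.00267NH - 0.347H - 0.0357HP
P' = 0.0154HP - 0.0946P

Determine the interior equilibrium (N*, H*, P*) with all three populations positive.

From dP/dt = 0: 0.0154H* = 0.0946, so H* = 6.14.
From dN/dt = 0: 0.418(1 - N*/494) = 0.0142·6.14, giving N* = 494·(1 - 0.209) = 391.
From dH/dt = 0: 0.00267·391 - 0.347 = 0.0357P*, so P* = 0.697/0.0357 = 19.5.

N* ≈ 391, H* ≈ 6.14, P* ≈ 19.5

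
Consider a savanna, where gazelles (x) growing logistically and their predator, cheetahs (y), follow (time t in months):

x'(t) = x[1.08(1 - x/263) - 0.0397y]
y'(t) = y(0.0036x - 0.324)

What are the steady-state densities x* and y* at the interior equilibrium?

x* ≈ 90, y* ≈ 17.9

From dy/dt = 0 with y > 0: 0.0036x* = 0.324, so x* = 90.
Substitute into dx/dt = 0: 1.08(1 - 90/263) = 0.0397y*.
The bracket is 0.658, giving y* = 0.71/0.0397 = 17.9.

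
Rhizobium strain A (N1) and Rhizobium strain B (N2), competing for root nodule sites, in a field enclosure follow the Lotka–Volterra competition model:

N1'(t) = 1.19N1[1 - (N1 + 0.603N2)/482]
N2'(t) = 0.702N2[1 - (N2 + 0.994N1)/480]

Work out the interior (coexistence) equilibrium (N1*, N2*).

Setting both brackets to zero gives the nullclines N1 + 0.603N2 = 482 and 0.994N1 + N2 = 480.
Substituting N2 = 480 - 0.994N1 into the first: N1(1 - 0.603·0.994) = 482 - 0.603·480.
So N1* = 193/0.401 = 481, and then N2* = 480 - 0.994·481 = 2.23.

N1* ≈ 481, N2* ≈ 2.23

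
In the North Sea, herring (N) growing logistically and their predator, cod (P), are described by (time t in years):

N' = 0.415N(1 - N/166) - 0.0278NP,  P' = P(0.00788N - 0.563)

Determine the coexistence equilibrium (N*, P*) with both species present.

N* ≈ 71.4, P* ≈ 8.5

From dP/dt = 0 with P > 0: 0.00788N* = 0.563, so N* = 71.4.
Substitute into dN/dt = 0: 0.415(1 - 71.4/166) = 0.0278P*.
The bracket is 0.57, giving P* = 0.236/0.0278 = 8.5.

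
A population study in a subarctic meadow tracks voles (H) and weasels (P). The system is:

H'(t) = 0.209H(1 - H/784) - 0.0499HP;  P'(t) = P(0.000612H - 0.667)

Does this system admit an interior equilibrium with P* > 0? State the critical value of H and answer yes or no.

The predator equation gives dP/dt > 0 only when H > 0.667/0.000612 = 1090.
Without the predator, H → K = 784. Since 784 < 1090, the predator cannot invade.

Threshold H = 1090; K < 1090, so no, the predator goes extinct.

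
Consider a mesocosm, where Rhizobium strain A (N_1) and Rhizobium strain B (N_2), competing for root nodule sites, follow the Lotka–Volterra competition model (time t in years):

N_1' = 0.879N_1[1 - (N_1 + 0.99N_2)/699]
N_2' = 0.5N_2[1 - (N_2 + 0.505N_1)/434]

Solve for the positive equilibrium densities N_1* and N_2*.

Setting both brackets to zero gives the nullclines N_1 + 0.99N_2 = 699 and 0.505N_1 + N_2 = 434.
Substituting N_2 = 434 - 0.505N_1 into the first: N_1(1 - 0.99·0.505) = 699 - 0.99·434.
So N_1* = 269/0.5 = 539, and then N_2* = 434 - 0.505·539 = 162.

N_1* ≈ 539, N_2* ≈ 162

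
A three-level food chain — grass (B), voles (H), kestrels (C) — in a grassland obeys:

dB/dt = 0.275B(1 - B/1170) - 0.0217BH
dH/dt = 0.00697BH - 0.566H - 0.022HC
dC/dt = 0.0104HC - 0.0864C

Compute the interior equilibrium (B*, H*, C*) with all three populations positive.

B* ≈ 403, H* ≈ 8.31, C* ≈ 102

From dC/dt = 0: 0.0104H* = 0.0864, so H* = 8.31.
From dB/dt = 0: 0.275(1 - B*/1170) = 0.0217·8.31, giving B* = 1170·(1 - 0.656) = 403.
From dH/dt = 0: 0.00697·403 - 0.566 = 0.022C*, so C* = 2.24/0.022 = 102.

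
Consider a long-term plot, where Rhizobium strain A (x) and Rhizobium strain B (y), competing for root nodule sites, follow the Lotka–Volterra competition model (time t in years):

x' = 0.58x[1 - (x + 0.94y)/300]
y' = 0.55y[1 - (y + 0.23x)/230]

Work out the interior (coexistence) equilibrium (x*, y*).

x* ≈ 107, y* ≈ 205

Setting both brackets to zero gives the nullclines x + 0.94y = 300 and 0.23x + y = 230.
Substituting y = 230 - 0.23x into the first: x(1 - 0.94·0.23) = 300 - 0.94·230.
So x* = 83.8/0.784 = 107, and then y* = 230 - 0.23·107 = 205.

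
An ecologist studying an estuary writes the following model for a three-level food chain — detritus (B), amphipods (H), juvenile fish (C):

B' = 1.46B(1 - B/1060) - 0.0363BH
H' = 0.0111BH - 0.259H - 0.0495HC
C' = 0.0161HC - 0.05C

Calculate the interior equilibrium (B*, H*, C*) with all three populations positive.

B* ≈ 978, H* ≈ 3.11, C* ≈ 214

From dC/dt = 0: 0.0161H* = 0.05, so H* = 3.11.
From dB/dt = 0: 1.46(1 - B*/1060) = 0.0363·3.11, giving B* = 1060·(1 - 0.0772) = 978.
From dH/dt = 0: 0.0111·978 - 0.259 = 0.0495C*, so C* = 10.6/0.0495 = 214.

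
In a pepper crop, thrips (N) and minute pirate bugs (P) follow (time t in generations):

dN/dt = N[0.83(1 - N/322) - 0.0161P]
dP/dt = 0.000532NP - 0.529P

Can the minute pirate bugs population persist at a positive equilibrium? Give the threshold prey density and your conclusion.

The predator equation gives dP/dt > 0 only when N > 0.529/0.000532 = 994.
Without the predator, N → K = 322. Since 322 < 994, the predator cannot invade.

Threshold N = 994; K < 994, so no, the predator goes extinct.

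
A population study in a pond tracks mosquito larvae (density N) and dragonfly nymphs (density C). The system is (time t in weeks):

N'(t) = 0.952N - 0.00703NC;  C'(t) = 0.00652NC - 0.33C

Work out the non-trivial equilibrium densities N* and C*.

Set dC/dt = 0 with C > 0: 0.00652N - 0.33 = 0, so N* = 0.33/0.00652 = 50.6.
Set dN/dt = 0 with N > 0: 0.952 - 0.00703C = 0, so C* = 0.952/0.00703 = 135.

N* ≈ 50.6, C* ≈ 135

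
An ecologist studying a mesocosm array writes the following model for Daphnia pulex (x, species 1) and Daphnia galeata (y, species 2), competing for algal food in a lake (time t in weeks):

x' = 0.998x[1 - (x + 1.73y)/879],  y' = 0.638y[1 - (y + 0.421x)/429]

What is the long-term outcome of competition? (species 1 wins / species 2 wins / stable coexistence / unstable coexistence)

stable coexistence

Compare the nullcline intercepts: K1/α12 = 879/1.73 = 508 > K2 = 429; K2/α21 = 429/0.421 = 1020 > K1 = 879.
Since both inequalities hold, each species can invade when rare, so the interior equilibrium is stable.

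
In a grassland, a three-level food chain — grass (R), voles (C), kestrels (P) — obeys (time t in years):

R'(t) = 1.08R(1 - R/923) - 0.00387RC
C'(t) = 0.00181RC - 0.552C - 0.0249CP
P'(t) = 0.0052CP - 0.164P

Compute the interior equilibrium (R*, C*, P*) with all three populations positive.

R* ≈ 819, C* ≈ 31.5, P* ≈ 37.3

From dP/dt = 0: 0.0052C* = 0.164, so C* = 31.5.
From dR/dt = 0: 1.08(1 - R*/923) = 0.00387·31.5, giving R* = 923·(1 - 0.113) = 819.
From dC/dt = 0: 0.00181·819 - 0.552 = 0.0249P*, so P* = 0.93/0.0249 = 37.3.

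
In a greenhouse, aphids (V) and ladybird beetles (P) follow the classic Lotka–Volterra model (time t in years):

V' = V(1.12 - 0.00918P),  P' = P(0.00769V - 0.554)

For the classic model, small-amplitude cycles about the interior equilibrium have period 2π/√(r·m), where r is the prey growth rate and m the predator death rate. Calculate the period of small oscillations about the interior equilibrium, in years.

Here r = 1.12 and m = 0.554, so r·m = 0.62.
ω = √0.62 = 0.788 per year, hence T = 2π/ω ≈ 7.98 years.

T ≈ 7.98 years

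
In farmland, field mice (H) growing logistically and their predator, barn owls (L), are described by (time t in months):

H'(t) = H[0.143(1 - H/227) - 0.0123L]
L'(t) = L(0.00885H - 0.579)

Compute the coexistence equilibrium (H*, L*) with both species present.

H* ≈ 65.4, L* ≈ 8.28

From dL/dt = 0 with L > 0: 0.00885H* = 0.579, so H* = 65.4.
Substitute into dH/dt = 0: 0.143(1 - 65.4/227) = 0.0123L*.
The bracket is 0.712, giving L* = 0.102/0.0123 = 8.28.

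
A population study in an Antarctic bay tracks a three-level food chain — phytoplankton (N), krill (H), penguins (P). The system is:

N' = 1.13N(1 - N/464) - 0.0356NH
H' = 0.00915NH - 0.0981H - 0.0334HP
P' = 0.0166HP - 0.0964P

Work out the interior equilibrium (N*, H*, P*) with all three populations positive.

N* ≈ 379, H* ≈ 5.81, P* ≈ 101

From dP/dt = 0: 0.0166H* = 0.0964, so H* = 5.81.
From dN/dt = 0: 1.13(1 - N*/464) = 0.0356·5.81, giving N* = 464·(1 - 0.183) = 379.
From dH/dt = 0: 0.00915·379 - 0.0981 = 0.0334P*, so P* = 3.37/0.0334 = 101.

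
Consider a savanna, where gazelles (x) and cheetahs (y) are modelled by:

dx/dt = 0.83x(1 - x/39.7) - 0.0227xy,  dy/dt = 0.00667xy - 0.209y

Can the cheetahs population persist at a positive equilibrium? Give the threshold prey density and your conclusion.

Threshold x = 31.3; K > 31.3, so yes, the predator persists.

The predator equation gives dy/dt > 0 only when x > 0.209/0.00667 = 31.3.
Without the predator, x → K = 39.7. Since 39.7 > 31.3, the predator can invade and persist.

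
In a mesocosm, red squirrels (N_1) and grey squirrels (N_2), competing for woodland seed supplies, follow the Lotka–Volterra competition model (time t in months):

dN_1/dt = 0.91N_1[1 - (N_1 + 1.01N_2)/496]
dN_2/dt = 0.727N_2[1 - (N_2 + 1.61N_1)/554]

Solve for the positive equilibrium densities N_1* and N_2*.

N_1* ≈ 101, N_2* ≈ 391

Setting both brackets to zero gives the nullclines N_1 + 1.01N_2 = 496 and 1.61N_1 + N_2 = 554.
Substituting N_2 = 554 - 1.61N_1 into the first: N_1(1 - 1.01·1.61) = 496 - 1.01·554.
So N_1* = -63.5/-0.626 = 101, and then N_2* = 554 - 1.61·101 = 391.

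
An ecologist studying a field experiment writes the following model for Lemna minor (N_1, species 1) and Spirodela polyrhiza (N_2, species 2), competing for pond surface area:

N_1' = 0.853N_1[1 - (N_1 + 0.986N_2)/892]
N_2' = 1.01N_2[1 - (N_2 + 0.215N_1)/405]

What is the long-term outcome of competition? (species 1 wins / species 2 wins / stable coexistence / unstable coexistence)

Compare the nullcline intercepts: K1/α12 = 892/0.986 = 905 > K2 = 405; K2/α21 = 405/0.215 = 1880 > K1 = 892.
Since both inequalities hold, each species can invade when rare, so the interior equilibrium is stable.

stable coexistence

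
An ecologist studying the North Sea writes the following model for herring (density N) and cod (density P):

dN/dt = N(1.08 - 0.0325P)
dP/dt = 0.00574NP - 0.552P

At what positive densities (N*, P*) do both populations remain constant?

Set dP/dt = 0 with P > 0: 0.00574N - 0.552 = 0, so N* = 0.552/0.00574 = 96.2.
Set dN/dt = 0 with N > 0: 1.08 - 0.0325P = 0, so P* = 1.08/0.0325 = 33.2.

N* ≈ 96.2, P* ≈ 33.2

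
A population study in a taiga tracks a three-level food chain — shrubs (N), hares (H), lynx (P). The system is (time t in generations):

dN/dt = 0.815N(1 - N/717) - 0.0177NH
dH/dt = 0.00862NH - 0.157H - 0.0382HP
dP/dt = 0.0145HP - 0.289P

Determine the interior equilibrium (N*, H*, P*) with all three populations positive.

N* ≈ 407, H* ≈ 19.9, P* ≈ 87.7

From dP/dt = 0: 0.0145H* = 0.289, so H* = 19.9.
From dN/dt = 0: 0.815(1 - N*/717) = 0.0177·19.9, giving N* = 717·(1 - 0.433) = 407.
From dH/dt = 0: 0.00862·407 - 0.157 = 0.0382P*, so P* = 3.35/0.0382 = 87.7.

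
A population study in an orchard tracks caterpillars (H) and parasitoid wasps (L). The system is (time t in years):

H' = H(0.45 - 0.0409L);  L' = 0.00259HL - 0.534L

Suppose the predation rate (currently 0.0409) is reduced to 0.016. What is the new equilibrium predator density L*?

L* ≈ 28.1

At the interior fixed point, setting dH/dt = 0 with H > 0 fixes L* = (prey growth rate)/(HL coefficient) — independent of the other coefficients.
With the change, L* = 0.45/0.016 = 28.1; it rises from 11.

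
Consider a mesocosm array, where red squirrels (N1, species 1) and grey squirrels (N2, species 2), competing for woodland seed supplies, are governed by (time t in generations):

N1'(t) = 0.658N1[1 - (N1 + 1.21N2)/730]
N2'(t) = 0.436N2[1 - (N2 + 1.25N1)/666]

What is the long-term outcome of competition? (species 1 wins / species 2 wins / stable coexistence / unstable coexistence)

unstable coexistence (outcome depends on initial conditions)

Compare the nullcline intercepts: K1/α12 = 730/1.21 = 603 < K2 = 666; K2/α21 = 666/1.25 = 533 < K1 = 730.
Since both are reversed, neither can invade when rare; the interior point is a saddle.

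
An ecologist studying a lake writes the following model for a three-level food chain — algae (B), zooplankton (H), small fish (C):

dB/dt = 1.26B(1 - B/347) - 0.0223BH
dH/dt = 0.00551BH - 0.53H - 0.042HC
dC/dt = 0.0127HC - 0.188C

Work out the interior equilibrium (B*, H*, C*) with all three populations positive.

B* ≈ 256, H* ≈ 14.8, C* ≈ 21

From dC/dt = 0: 0.0127H* = 0.188, so H* = 14.8.
From dB/dt = 0: 1.26(1 - B*/347) = 0.0223·14.8, giving B* = 347·(1 - 0.262) = 256.
From dH/dt = 0: 0.00551·256 - 0.53 = 0.042C*, so C* = 0.881/0.042 = 21.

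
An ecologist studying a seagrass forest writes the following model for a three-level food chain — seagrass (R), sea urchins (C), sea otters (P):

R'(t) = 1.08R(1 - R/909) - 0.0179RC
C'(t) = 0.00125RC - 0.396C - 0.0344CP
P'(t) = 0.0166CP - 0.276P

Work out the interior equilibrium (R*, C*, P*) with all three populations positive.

From dP/dt = 0: 0.0166C* = 0.276, so C* = 16.6.
From dR/dt = 0: 1.08(1 - R*/909) = 0.0179·16.6, giving R* = 909·(1 - 0.276) = 659.
From dC/dt = 0: 0.00125·659 - 0.396 = 0.0344P*, so P* = 0.427/0.0344 = 12.4.

R* ≈ 659, C* ≈ 16.6, P* ≈ 12.4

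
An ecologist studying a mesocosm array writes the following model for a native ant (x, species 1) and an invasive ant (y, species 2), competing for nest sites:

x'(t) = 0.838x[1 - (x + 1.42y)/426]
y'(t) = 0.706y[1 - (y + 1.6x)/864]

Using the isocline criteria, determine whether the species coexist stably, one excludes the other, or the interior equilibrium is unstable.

Compare the nullcline intercepts: K1/α12 = 426/1.42 = 300 < K2 = 864; K2/α21 = 864/1.6 = 540 > K1 = 426.
Since the inequalities point opposite ways, species 2 can invade but species 1 cannot.

species 2 excludes species 1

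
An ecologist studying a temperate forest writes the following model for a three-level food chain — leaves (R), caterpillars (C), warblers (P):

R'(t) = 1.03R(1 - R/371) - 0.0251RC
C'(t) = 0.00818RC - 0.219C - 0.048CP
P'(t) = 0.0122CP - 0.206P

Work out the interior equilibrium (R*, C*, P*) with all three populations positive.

From dP/dt = 0: 0.0122C* = 0.206, so C* = 16.9.
From dR/dt = 0: 1.03(1 - R*/371) = 0.0251·16.9, giving R* = 371·(1 - 0.411) = 218.
From dC/dt = 0: 0.00818·218 - 0.219 = 0.048P*, so P* = 1.57/0.048 = 32.6.

R* ≈ 218, C* ≈ 16.9, P* ≈ 32.6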